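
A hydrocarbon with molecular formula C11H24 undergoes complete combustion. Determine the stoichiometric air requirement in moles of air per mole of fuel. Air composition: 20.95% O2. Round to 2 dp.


Balanced combustion: C11H24 + 17 O2 -> 11 CO2 + 12 H2O
O2 needed = C + H/4 = 11 + 24/4 = 17.00 moles
Air moles = O2 / 0.2095 = 17.00 / 0.2095 = 81.15 moles air


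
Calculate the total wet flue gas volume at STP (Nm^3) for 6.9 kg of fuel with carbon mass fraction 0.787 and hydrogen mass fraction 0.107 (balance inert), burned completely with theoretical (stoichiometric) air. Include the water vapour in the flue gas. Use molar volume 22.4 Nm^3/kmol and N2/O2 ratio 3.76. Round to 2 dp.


Per kg fuel: CO2 = (C/12 kmol)*22.4 = (0.787/12)*22.4 = 1.46907 Nm^3
Per kg fuel: H2O = (H/2 kmol)*22.4 = (0.107/2)*22.4 = 1.19840 Nm^3
O2 needed per kg fuel = C/12 + H/4 = 0.787/12 + 0.107/4 = 0.09233333 kmol
Per kg fuel: N2 = O2*3.76*22.4 = 0.09233333*3.76*22.4 = 7.77668 Nm^3
Total per kg = 1.46907 + 1.19840 + 7.77668 = 10.44415 Nm^3
Total = 10.44415 * 6.9 = 72.06 Nm^3


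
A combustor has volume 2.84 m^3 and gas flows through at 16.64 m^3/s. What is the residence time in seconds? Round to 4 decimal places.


tau = V / Q_flow
tau = 2.84 / 16.64 = 0.1707 s


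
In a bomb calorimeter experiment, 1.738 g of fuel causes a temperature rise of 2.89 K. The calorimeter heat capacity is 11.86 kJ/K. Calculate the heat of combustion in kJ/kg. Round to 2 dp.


Hc = C_cal * delta_T / m_fuel
Q_released = 11.86 * 2.89 = 34.2754 kJ
m_fuel = 1.738 g = 1.738/1000 kg = 0.001738 kg
Hc = 34.2754 / 0.001738 = 19721.17 kJ/kg


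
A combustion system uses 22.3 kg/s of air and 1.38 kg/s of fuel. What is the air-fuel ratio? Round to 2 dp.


AFR = m_air / m_fuel
AFR = 22.3 / 1.38 = 16.16


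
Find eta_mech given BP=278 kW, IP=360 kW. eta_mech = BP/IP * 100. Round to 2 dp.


eta_mech = (BP / IP) * 100
Ratio = 278 / 360 = 0.7722
eta_mech = 0.7722 * 100 = 77.22%


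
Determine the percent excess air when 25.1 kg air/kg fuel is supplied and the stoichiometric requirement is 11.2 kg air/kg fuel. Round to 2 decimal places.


Excess air = actual - stoichiometric = 25.1 - 11.2 = 13.90 kg/kg fuel
Excess air % = (excess / stoich) * 100 = (13.90 / 11.2) * 100 = 124.11%


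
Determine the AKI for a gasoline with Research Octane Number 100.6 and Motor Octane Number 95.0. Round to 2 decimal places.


AKI = (RON + MON) / 2
AKI = (100.6 + 95.0) / 2
AKI = 195.6 / 2 = 97.80


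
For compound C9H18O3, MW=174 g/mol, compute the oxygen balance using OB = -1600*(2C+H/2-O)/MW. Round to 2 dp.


OB = -1600 * (2C + H/2 - O) / MW
Inner = 2*9 + 18/2 - 3 = 24.00
OB = -1600 * 24.00 / 174 = -220.69%


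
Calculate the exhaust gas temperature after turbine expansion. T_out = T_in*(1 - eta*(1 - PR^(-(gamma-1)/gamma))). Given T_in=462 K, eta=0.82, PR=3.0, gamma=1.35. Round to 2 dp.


T_out = T_in * (1 - eta * (1 - PR^(-(gamma-1)/gamma)))
Exponent = -(1.35-1)/1.35 = -0.25925926
PR^exp = 3.0^(-0.25925926) = 0.75214556
Factor = 1 - 0.82*(1 - 0.75214556) = 0.79675936
T_out = 462 * 0.79675936 = 368.10 K


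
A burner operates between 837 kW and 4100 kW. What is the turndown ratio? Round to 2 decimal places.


TDR = Q_max / Q_min
TDR = 4100 / 837 = 4.90


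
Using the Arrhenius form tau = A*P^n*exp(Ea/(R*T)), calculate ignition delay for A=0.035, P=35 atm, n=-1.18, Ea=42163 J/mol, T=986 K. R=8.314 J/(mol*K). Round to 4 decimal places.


tau = A * P^n * exp(Ea/(R*T))
P^n = 35^(-1.18) = 0.01506606
Ea/(R*T) = 42163/(8.314*986) = 5.143332
exp(Ea/(R*T)) = 171.285563
tau = 0.035 * 0.01506606 * 171.285563 = 0.0903 ms


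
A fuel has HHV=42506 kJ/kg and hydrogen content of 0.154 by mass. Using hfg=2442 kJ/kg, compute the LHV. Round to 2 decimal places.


LHV = HHV - hfg * 9 * H
Water correction = 2442 * 9 * 0.154 = 3384.612 kJ/kg
LHV = 42506 - 3384.612 = 39121.39 kJ/kg


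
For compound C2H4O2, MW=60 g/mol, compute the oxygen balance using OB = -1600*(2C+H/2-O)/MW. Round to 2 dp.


OB = -1600 * (2C + H/2 - O) / MW
Inner = 2*2 + 4/2 - 2 = 4.00
OB = -1600 * 4.00 / 60 = -106.67%


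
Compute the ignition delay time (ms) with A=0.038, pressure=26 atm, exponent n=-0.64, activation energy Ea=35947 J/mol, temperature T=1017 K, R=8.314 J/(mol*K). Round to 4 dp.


tau = A * P^n * exp(Ea/(R*T))
P^n = 26^(-0.64) = 0.12428453
Ea/(R*T) = 35947/(8.314*1017) = 4.251397
exp(Ea/(R*T)) = 70.203430
tau = 0.038 * 0.12428453 * 70.203430 = 0.3316 ms


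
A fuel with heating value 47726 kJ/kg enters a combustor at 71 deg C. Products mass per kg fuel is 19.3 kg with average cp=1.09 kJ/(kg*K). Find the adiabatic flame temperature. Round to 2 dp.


T_ad = T_in + Hc / (m_p * cp)
Denominator = 19.3 * 1.09 = 21.0370
Temperature rise = 47726 / 21.0370 = 2268.67 K
T_ad = 71 + 2268.67 = 2339.67 deg C


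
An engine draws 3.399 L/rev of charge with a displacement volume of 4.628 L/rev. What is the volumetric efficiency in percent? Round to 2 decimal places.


eta_v = (V_actual / V_disp) * 100
Ratio = 3.399 / 4.628 = 0.7344
eta_v = 0.7344 * 100 = 73.44%


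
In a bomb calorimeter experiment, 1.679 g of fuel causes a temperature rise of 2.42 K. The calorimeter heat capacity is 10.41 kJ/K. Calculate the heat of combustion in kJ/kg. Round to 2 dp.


Hc = C_cal * delta_T / m_fuel
Q_released = 10.41 * 2.42 = 25.1922 kJ
m_fuel = 1.679 g = 1.679/1000 kg = 0.001679 kg
Hc = 25.1922 / 0.001679 = 15004.29 kJ/kg


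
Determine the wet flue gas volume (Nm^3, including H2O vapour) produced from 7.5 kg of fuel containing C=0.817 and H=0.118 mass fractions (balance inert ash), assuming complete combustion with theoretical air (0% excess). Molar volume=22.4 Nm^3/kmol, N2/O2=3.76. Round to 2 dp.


Per kg fuel: CO2 = (C/12 kmol)*22.4 = (0.817/12)*22.4 = 1.52507 Nm^3
Per kg fuel: H2O = (H/2 kmol)*22.4 = (0.118/2)*22.4 = 1.32160 Nm^3
O2 needed per kg fuel = C/12 + H/4 = 0.817/12 + 0.118/4 = 0.09758333 kmol
Per kg fuel: N2 = O2*3.76*22.4 = 0.09758333*3.76*22.4 = 8.21886 Nm^3
Total per kg = 1.52507 + 1.32160 + 8.21886 = 11.06553 Nm^3
Total = 11.06553 * 7.5 = 82.99 Nm^3


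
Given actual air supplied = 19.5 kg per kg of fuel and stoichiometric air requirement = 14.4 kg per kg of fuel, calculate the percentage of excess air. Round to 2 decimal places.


Excess air = actual - stoichiometric = 19.5 - 14.4 = 5.10 kg/kg fuel
Excess air % = (excess / stoich) * 100 = (5.10 / 14.4) * 100 = 35.42%


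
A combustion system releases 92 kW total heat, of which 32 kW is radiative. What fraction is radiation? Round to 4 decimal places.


f_rad = Q_rad / Q_total
f_rad = 32 / 92 = 0.3478


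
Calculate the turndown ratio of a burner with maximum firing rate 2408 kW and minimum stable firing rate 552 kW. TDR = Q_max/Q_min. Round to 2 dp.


TDR = Q_max / Q_min
TDR = 2408 / 552 = 4.36


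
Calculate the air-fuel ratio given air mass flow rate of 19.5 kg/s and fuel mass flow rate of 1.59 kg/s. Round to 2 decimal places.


AFR = m_air / m_fuel
AFR = 19.5 / 1.59 = 12.26


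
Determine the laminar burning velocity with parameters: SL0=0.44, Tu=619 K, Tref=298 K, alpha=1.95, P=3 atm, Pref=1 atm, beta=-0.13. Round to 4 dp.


SL = SL0 * (Tu/Tref)^alpha * (P/Pref)^beta
T ratio = 619/298 = 2.07718121
(T ratio)^alpha = 2.07718121^1.95 = 4.159825
(P/Pref)^beta = 3^(-0.13) = 0.866910
SL = 0.44 * 4.159825 * 0.866910 = 1.5867 m/s


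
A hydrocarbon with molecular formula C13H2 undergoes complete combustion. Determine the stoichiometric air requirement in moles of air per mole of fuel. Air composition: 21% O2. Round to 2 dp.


Balanced combustion: C13H2 + 13.5 O2 -> 13 CO2 + 1 H2O
O2 needed = C + H/4 = 13 + 2/4 = 13.50 moles
Air moles = O2 / 0.21 = 13.50 / 0.21 = 64.29 moles air


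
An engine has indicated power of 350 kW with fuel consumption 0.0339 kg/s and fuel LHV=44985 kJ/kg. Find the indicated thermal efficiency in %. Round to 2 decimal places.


eta_ith = (IP / (mf * LHV)) * 100
Denominator = 0.0339 * 44985 = 1524.9915 kW
eta_ith = (350 / 1524.9915) * 100 = 22.95%


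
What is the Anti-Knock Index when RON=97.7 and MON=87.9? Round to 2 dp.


AKI = (RON + MON) / 2
AKI = (97.7 + 87.9) / 2
AKI = 185.6 / 2 = 92.80


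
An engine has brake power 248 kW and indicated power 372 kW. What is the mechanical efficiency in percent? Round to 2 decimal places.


eta_mech = (BP / IP) * 100
Ratio = 248 / 372 = 0.6667
eta_mech = 0.6667 * 100 = 66.67%


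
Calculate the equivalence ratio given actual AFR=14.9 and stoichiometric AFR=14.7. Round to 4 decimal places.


phi = AFR_stoich / AFR_actual
phi = 14.7 / 14.9 = 0.9866


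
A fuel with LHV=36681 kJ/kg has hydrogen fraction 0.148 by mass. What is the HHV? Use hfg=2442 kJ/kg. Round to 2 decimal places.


HHV = LHV + hfg * 9 * H
Water addition = 2442 * 9 * 0.148 = 3252.744 kJ/kg
HHV = 36681 + 3252.744 = 39933.74 kJ/kg


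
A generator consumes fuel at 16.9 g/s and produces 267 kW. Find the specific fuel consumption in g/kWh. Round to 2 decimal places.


SFC = (mf / BP) * 3600
Rate = 16.9 / 267 = 0.063296 g/(s*kW)
SFC = 0.063296 * 3600 = 227.87 g/kWh


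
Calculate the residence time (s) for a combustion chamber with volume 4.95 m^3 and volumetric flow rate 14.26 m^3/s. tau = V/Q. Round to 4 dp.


tau = V / Q_flow
tau = 4.95 / 14.26 = 0.3471 s


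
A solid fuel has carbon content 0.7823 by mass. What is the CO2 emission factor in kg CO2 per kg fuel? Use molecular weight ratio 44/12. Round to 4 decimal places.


EF = C_frac * (M_CO2 / M_C)
EF = 0.7823 * (44/12)
EF = 0.7823 * 3.666667 = 2.8684 kg_CO2/kg_fuel


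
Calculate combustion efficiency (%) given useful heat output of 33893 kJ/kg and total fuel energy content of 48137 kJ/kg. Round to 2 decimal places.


Efficiency = (Q_useful / Q_fuel) * 100
Efficiency = (33893 / 48137) * 100
Efficiency = 0.7041 * 100 = 70.41%


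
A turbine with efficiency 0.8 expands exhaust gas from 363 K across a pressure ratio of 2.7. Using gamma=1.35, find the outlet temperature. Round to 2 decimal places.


T_out = T_in * (1 - eta * (1 - PR^(-(gamma-1)/gamma)))
Exponent = -(1.35-1)/1.35 = -0.25925926
PR^exp = 2.7^(-0.25925926) = 0.77297411
Factor = 1 - 0.8*(1 - 0.77297411) = 0.81837929
T_out = 363 * 0.81837929 = 297.07 K


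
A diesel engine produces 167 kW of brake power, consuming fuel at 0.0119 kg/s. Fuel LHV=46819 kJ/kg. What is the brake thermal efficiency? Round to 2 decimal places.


eta_BTE = (BP / (mf * LHV)) * 100
Denominator = 0.0119 * 46819 = 557.1461 kW
eta_BTE = (167 / 557.1461) * 100 = 29.97%


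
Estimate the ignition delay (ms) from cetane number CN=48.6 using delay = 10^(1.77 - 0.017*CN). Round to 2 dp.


delay = 10^(1.77 - 0.017*CN)
Exponent = 1.77 - 0.017*48.6 = 0.9438
delay = 10^0.9438 = 8.79 ms


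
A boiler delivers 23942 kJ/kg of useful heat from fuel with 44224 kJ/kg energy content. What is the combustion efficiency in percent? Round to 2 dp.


Efficiency = (Q_useful / Q_fuel) * 100
Efficiency = (23942 / 44224) * 100
Efficiency = 0.5414 * 100 = 54.14%


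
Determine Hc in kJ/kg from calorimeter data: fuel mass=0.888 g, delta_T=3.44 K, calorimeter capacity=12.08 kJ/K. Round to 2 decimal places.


Hc = C_cal * delta_T / m_fuel
Q_released = 12.08 * 3.44 = 41.5552 kJ
m_fuel = 0.888 g = 0.888/1000 kg = 0.000888 kg
Hc = 41.5552 / 0.000888 = 46796.40 kJ/kg


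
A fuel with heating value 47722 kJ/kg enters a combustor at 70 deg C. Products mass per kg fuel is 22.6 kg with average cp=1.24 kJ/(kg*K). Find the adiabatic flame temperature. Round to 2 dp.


T_ad = T_in + Hc / (m_p * cp)
Denominator = 22.6 * 1.24 = 28.0240
Temperature rise = 47722 / 28.0240 = 1702.90 K
T_ad = 70 + 1702.90 = 1772.90 deg C


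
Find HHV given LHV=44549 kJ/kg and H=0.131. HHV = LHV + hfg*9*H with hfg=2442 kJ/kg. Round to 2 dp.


HHV = LHV + hfg * 9 * H
Water addition = 2442 * 9 * 0.131 = 2879.118 kJ/kg
HHV = 44549 + 2879.118 = 47428.12 kJ/kg


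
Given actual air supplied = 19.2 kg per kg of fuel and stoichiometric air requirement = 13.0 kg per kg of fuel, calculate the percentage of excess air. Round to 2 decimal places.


Excess air = actual - stoichiometric = 19.2 - 13.0 = 6.20 kg/kg fuel
Excess air % = (excess / stoich) * 100 = (6.20 / 13.0) * 100 = 47.69%


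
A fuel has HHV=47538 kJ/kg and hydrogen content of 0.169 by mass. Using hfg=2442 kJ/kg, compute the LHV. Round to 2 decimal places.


LHV = HHV - hfg * 9 * H
Water correction = 2442 * 9 * 0.169 = 3714.282 kJ/kg
LHV = 47538 - 3714.282 = 43823.72 kJ/kg


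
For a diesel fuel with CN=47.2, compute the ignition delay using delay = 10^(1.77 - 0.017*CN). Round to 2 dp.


delay = 10^(1.77 - 0.017*CN)
Exponent = 1.77 - 0.017*47.2 = 0.9676
delay = 10^0.9676 = 9.28 ms


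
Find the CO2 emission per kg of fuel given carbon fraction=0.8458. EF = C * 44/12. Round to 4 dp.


EF = C_frac * (M_CO2 / M_C)
EF = 0.8458 * (44/12)
EF = 0.8458 * 3.666667 = 3.1013 kg_CO2/kg_fuel


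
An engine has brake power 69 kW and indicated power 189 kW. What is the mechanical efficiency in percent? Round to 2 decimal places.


eta_mech = (BP / IP) * 100
Ratio = 69 / 189 = 0.3651
eta_mech = 0.3651 * 100 = 36.51%


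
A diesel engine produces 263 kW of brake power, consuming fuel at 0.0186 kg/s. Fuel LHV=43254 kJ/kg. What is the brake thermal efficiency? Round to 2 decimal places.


eta_BTE = (BP / (mf * LHV)) * 100
Denominator = 0.0186 * 43254 = 804.5244 kW
eta_BTE = (263 / 804.5244) * 100 = 32.69%


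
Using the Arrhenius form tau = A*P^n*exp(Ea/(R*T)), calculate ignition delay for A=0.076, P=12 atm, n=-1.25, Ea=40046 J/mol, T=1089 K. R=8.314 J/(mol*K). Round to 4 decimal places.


tau = A * P^n * exp(Ea/(R*T))
P^n = 12^(-1.25) = 0.04477375
Ea/(R*T) = 40046/(8.314*1089) = 4.423044
exp(Ea/(R*T)) = 83.349602
tau = 0.076 * 0.04477375 * 83.349602 = 0.2836 ms


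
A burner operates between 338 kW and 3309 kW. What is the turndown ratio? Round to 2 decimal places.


TDR = Q_max / Q_min
TDR = 3309 / 338 = 9.79


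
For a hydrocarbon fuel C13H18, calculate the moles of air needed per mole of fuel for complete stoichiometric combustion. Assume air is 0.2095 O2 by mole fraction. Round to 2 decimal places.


Balanced combustion: C13H18 + 17.5 O2 -> 13 CO2 + 9 H2O
O2 needed = C + H/4 = 13 + 18/4 = 17.50 moles
Air moles = O2 / 0.2095 = 17.50 / 0.2095 = 83.53 moles air


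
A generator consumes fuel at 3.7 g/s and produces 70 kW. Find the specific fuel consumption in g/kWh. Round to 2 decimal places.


SFC = (mf / BP) * 3600
Rate = 3.7 / 70 = 0.052857 g/(s*kW)
SFC = 0.052857 * 3600 = 190.29 g/kWh


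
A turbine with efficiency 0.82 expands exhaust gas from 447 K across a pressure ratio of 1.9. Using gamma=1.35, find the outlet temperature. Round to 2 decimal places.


T_out = T_in * (1 - eta * (1 - PR^(-(gamma-1)/gamma)))
Exponent = -(1.35-1)/1.35 = -0.25925926
PR^exp = 1.9^(-0.25925926) = 0.84670193
Factor = 1 - 0.82*(1 - 0.84670193) = 0.87429558
T_out = 447 * 0.87429558 = 390.81 K


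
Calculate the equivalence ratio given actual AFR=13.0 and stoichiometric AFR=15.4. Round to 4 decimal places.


phi = AFR_stoich / AFR_actual
phi = 15.4 / 13.0 = 1.1846


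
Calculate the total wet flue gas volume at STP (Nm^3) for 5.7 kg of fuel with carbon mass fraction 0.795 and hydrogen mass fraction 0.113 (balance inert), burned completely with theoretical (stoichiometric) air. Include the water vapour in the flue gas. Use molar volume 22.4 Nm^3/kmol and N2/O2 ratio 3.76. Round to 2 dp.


Per kg fuel: CO2 = (C/12 kmol)*22.4 = (0.795/12)*22.4 = 1.48400 Nm^3
Per kg fuel: H2O = (H/2 kmol)*22.4 = (0.113/2)*22.4 = 1.26560 Nm^3
O2 needed per kg fuel = C/12 + H/4 = 0.795/12 + 0.113/4 = 0.09450000 kmol
Per kg fuel: N2 = O2*3.76*22.4 = 0.09450000*3.76*22.4 = 7.95917 Nm^3
Total per kg = 1.48400 + 1.26560 + 7.95917 = 10.70877 Nm^3
Total = 10.70877 * 5.7 = 61.04 Nm^3


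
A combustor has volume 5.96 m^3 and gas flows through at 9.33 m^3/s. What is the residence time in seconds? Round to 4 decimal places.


tau = V / Q_flow
tau = 5.96 / 9.33 = 0.6388 s


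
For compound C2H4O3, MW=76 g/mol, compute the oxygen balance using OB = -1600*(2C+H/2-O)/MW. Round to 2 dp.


OB = -1600 * (2C + H/2 - O) / MW
Inner = 2*2 + 4/2 - 3 = 3.00
OB = -1600 * 3.00 / 76 = -63.16%


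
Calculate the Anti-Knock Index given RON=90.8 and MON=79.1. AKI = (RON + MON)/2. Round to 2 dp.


AKI = (RON + MON) / 2
AKI = (90.8 + 79.1) / 2
AKI = 169.9 / 2 = 84.95


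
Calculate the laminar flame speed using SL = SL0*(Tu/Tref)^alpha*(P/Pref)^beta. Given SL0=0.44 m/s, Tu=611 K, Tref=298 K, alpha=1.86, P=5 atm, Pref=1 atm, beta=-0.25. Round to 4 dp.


SL = SL0 * (Tu/Tref)^alpha * (P/Pref)^beta
T ratio = 611/298 = 2.05033557
(T ratio)^alpha = 2.05033557^1.86 = 3.801845
(P/Pref)^beta = 5^(-0.25) = 0.668740
SL = 0.44 * 3.801845 * 0.668740 = 1.1187 m/s


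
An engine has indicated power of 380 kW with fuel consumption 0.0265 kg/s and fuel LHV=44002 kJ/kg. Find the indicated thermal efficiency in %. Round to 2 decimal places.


eta_ith = (IP / (mf * LHV)) * 100
Denominator = 0.0265 * 44002 = 1166.0530 kW
eta_ith = (380 / 1166.0530) * 100 = 32.59%


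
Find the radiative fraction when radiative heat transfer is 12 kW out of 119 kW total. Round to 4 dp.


f_rad = Q_rad / Q_total
f_rad = 12 / 119 = 0.1008


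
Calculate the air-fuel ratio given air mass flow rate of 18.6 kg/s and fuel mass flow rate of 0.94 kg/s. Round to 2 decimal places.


AFR = m_air / m_fuel
AFR = 18.6 / 0.94 = 19.79


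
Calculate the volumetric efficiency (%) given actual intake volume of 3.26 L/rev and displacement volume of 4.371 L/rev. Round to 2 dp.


eta_v = (V_actual / V_disp) * 100
Ratio = 3.26 / 4.371 = 0.7458
eta_v = 0.7458 * 100 = 74.58%


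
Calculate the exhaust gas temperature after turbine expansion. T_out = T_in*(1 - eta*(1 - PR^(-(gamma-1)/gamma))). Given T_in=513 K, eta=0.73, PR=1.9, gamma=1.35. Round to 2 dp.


T_out = T_in * (1 - eta * (1 - PR^(-(gamma-1)/gamma)))
Exponent = -(1.35-1)/1.35 = -0.25925926
PR^exp = 1.9^(-0.25925926) = 0.84670193
Factor = 1 - 0.73*(1 - 0.84670193) = 0.88809241
T_out = 513 * 0.88809241 = 455.59 K


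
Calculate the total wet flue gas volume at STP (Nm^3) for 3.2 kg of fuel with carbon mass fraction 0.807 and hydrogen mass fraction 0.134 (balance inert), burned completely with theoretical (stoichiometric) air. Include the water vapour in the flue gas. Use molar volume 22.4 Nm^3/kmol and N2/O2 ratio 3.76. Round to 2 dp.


Per kg fuel: CO2 = (C/12 kmol)*22.4 = (0.807/12)*22.4 = 1.50640 Nm^3
Per kg fuel: H2O = (H/2 kmol)*22.4 = (0.134/2)*22.4 = 1.50080 Nm^3
O2 needed per kg fuel = C/12 + H/4 = 0.807/12 + 0.134/4 = 0.10075000 kmol
Per kg fuel: N2 = O2*3.76*22.4 = 0.10075000*3.76*22.4 = 8.48557 Nm^3
Total per kg = 1.50640 + 1.50080 + 8.48557 = 11.49277 Nm^3
Total = 11.49277 * 3.2 = 36.78 Nm^3


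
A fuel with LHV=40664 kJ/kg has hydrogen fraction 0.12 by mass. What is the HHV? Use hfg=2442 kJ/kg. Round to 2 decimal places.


HHV = LHV + hfg * 9 * H
Water addition = 2442 * 9 * 0.12 = 2637.360 kJ/kg
HHV = 40664 + 2637.360 = 43301.36 kJ/kg


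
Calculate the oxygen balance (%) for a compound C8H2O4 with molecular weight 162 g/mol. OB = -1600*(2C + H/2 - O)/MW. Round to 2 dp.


OB = -1600 * (2C + H/2 - O) / MW
Inner = 2*8 + 2/2 - 4 = 13.00
OB = -1600 * 13.00 / 162 = -128.40%


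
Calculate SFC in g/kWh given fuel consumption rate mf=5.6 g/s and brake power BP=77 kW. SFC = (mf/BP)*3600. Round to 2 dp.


SFC = (mf / BP) * 3600
Rate = 5.6 / 77 = 0.072727 g/(s*kW)
SFC = 0.072727 * 3600 = 261.82 g/kWh


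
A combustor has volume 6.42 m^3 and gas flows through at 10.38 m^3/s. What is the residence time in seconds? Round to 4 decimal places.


tau = V / Q_flow
tau = 6.42 / 10.38 = 0.6185 s


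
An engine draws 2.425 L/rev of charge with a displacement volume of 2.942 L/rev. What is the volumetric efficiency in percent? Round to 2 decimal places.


eta_v = (V_actual / V_disp) * 100
Ratio = 2.425 / 2.942 = 0.8243
eta_v = 0.8243 * 100 = 82.43%


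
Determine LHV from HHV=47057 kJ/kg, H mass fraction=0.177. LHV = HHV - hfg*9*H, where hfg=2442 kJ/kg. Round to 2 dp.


LHV = HHV - hfg * 9 * H
Water correction = 2442 * 9 * 0.177 = 3890.106 kJ/kg
LHV = 47057 - 3890.106 = 43166.89 kJ/kg


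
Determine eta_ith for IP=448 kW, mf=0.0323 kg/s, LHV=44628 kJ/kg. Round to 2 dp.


eta_ith = (IP / (mf * LHV)) * 100
Denominator = 0.0323 * 44628 = 1441.4844 kW
eta_ith = (448 / 1441.4844) * 100 = 31.08%


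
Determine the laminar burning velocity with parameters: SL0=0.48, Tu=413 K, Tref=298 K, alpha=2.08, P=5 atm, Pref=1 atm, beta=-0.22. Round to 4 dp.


SL = SL0 * (Tu/Tref)^alpha * (P/Pref)^beta
T ratio = 413/298 = 1.38590604
(T ratio)^alpha = 1.38590604^2.08 = 1.971543
(P/Pref)^beta = 5^(-0.22) = 0.701821
SL = 0.48 * 1.971543 * 0.701821 = 0.6642 m/s


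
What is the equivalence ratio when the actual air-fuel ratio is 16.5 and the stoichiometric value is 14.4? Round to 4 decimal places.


phi = AFR_stoich / AFR_actual
phi = 14.4 / 16.5 = 0.8727


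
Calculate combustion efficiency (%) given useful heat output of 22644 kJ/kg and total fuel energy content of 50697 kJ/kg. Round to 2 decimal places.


Efficiency = (Q_useful / Q_fuel) * 100
Efficiency = (22644 / 50697) * 100
Efficiency = 0.4467 * 100 = 44.67%


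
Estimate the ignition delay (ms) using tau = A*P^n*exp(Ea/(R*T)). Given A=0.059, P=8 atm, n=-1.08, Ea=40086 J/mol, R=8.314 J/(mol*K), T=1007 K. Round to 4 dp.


tau = A * P^n * exp(Ea/(R*T))
P^n = 8^(-1.08) = 0.10584316
Ea/(R*T) = 40086/(8.314*1007) = 4.787990
exp(Ea/(R*T)) = 120.059801
tau = 0.059 * 0.10584316 * 120.059801 = 0.7497 ms


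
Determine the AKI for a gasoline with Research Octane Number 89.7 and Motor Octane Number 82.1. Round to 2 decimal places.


AKI = (RON + MON) / 2
AKI = (89.7 + 82.1) / 2
AKI = 171.8 / 2 = 85.90


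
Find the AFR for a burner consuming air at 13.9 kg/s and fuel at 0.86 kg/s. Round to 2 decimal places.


AFR = m_air / m_fuel
AFR = 13.9 / 0.86 = 16.16


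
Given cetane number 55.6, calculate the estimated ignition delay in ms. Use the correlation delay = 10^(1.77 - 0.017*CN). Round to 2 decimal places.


delay = 10^(1.77 - 0.017*CN)
Exponent = 1.77 - 0.017*55.6 = 0.8248
delay = 10^0.8248 = 6.68 ms


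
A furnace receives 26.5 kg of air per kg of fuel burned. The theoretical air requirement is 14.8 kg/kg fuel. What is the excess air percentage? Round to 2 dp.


Excess air = actual - stoichiometric = 26.5 - 14.8 = 11.70 kg/kg fuel
Excess air % = (excess / stoich) * 100 = (11.70 / 14.8) * 100 = 79.05%


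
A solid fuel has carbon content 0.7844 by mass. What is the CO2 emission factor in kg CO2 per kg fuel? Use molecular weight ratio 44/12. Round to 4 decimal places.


EF = C_frac * (M_CO2 / M_C)
EF = 0.7844 * (44/12)
EF = 0.7844 * 3.666667 = 2.8761 kg_CO2/kg_fuel


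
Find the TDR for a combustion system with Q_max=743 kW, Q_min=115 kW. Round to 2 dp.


TDR = Q_max / Q_min
TDR = 743 / 115 = 6.46


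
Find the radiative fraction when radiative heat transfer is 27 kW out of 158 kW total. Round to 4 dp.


f_rad = Q_rad / Q_total
f_rad = 27 / 158 = 0.1709


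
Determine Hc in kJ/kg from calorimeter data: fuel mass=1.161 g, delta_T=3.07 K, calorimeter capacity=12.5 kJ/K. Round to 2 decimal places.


Hc = C_cal * delta_T / m_fuel
Q_released = 12.5 * 3.07 = 38.3750 kJ
m_fuel = 1.161 g = 1.161/1000 kg = 0.001161 kg
Hc = 38.3750 / 0.001161 = 33053.40 kJ/kg


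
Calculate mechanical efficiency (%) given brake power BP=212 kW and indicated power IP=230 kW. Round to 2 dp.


eta_mech = (BP / IP) * 100
Ratio = 212 / 230 = 0.9217
eta_mech = 0.9217 * 100 = 92.17%


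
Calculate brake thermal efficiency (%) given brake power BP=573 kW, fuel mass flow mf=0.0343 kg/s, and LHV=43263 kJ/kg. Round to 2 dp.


eta_BTE = (BP / (mf * LHV)) * 100
Denominator = 0.0343 * 43263 = 1483.9209 kW
eta_BTE = (573 / 1483.9209) * 100 = 38.61%


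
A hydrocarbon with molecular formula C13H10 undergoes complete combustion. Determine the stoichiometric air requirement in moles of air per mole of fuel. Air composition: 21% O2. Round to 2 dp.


Balanced combustion: C13H10 + 15.5 O2 -> 13 CO2 + 5 H2O
O2 needed = C + H/4 = 13 + 10/4 = 15.50 moles
Air moles = O2 / 0.21 = 15.50 / 0.21 = 73.81 moles air


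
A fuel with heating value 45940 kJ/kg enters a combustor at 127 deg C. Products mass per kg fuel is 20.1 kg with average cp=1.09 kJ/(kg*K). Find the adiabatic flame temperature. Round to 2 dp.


T_ad = T_in + Hc / (m_p * cp)
Denominator = 20.1 * 1.09 = 21.9090
Temperature rise = 45940 / 21.9090 = 2096.86 K
T_ad = 127 + 2096.86 = 2223.86 deg C


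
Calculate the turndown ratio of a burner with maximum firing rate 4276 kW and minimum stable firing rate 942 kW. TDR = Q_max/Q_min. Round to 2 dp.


TDR = Q_max / Q_min
TDR = 4276 / 942 = 4.54


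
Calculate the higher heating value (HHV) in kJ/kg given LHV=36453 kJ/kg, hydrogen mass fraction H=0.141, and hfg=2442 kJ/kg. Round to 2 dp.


HHV = LHV + hfg * 9 * H
Water addition = 2442 * 9 * 0.141 = 3098.898 kJ/kg
HHV = 36453 + 3098.898 = 39551.90 kJ/kg


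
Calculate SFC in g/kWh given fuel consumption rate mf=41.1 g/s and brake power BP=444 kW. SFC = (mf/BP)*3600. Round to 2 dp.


SFC = (mf / BP) * 3600
Rate = 41.1 / 444 = 0.092568 g/(s*kW)
SFC = 0.092568 * 3600 = 333.24 g/kWh


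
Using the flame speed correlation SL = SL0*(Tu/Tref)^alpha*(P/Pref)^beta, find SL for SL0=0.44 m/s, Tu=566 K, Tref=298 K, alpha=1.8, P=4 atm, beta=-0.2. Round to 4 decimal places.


SL = SL0 * (Tu/Tref)^alpha * (P/Pref)^beta
T ratio = 566/298 = 1.89932886
(T ratio)^alpha = 1.89932886^1.8 = 3.173075
(P/Pref)^beta = 4^(-0.2) = 0.757858
SL = 0.44 * 3.173075 * 0.757858 = 1.0581 m/s


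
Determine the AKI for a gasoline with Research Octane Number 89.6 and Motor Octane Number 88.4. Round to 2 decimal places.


AKI = (RON + MON) / 2
AKI = (89.6 + 88.4) / 2
AKI = 178.0 / 2 = 89.00


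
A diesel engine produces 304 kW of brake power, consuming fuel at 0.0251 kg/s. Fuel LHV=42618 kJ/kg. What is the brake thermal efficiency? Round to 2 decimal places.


eta_BTE = (BP / (mf * LHV)) * 100
Denominator = 0.0251 * 42618 = 1069.7118 kW
eta_BTE = (304 / 1069.7118) * 100 = 28.42%


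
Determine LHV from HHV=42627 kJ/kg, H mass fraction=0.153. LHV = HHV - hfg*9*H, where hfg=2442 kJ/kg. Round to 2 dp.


LHV = HHV - hfg * 9 * H
Water correction = 2442 * 9 * 0.153 = 3362.634 kJ/kg
LHV = 42627 - 3362.634 = 39264.37 kJ/kg


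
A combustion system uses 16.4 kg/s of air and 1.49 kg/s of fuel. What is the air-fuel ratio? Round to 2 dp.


AFR = m_air / m_fuel
AFR = 16.4 / 1.49 = 11.01


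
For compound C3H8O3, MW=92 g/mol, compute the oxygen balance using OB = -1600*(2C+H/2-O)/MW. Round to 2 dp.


OB = -1600 * (2C + H/2 - O) / MW
Inner = 2*3 + 8/2 - 3 = 7.00
OB = -1600 * 7.00 / 92 = -121.74%


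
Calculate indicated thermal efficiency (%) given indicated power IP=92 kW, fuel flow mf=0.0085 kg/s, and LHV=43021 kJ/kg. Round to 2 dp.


eta_ith = (IP / (mf * LHV)) * 100
Denominator = 0.0085 * 43021 = 365.6785 kW
eta_ith = (92 / 365.6785) * 100 = 25.16%


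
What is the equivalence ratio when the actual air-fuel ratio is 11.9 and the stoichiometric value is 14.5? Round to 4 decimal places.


phi = AFR_stoich / AFR_actual
phi = 14.5 / 11.9 = 1.2185


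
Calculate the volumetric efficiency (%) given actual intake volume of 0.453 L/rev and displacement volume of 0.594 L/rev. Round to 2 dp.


eta_v = (V_actual / V_disp) * 100
Ratio = 0.453 / 0.594 = 0.7626
eta_v = 0.7626 * 100 = 76.26%


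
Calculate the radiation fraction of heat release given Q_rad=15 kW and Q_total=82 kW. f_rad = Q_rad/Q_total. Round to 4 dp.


f_rad = Q_rad / Q_total
f_rad = 15 / 82 = 0.1829


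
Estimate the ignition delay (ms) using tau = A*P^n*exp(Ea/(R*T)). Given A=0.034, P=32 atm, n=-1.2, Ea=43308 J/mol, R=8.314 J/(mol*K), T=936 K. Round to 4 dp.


tau = A * P^n * exp(Ea/(R*T))
P^n = 32^(-1.2) = 0.01562500
Ea/(R*T) = 43308/(8.314*936) = 5.565219
exp(Ea/(R*T)) = 261.182396
tau = 0.034 * 0.01562500 * 261.182396 = 0.1388 ms


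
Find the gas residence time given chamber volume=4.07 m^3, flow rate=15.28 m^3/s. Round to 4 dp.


tau = V / Q_flow
tau = 4.07 / 15.28 = 0.2664 s


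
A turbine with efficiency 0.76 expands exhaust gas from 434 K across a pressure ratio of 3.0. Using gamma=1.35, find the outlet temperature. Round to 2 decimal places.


T_out = T_in * (1 - eta * (1 - PR^(-(gamma-1)/gamma)))
Exponent = -(1.35-1)/1.35 = -0.25925926
PR^exp = 3.0^(-0.25925926) = 0.75214556
Factor = 1 - 0.76*(1 - 0.75214556) = 0.81163063
T_out = 434 * 0.81163063 = 352.25 K


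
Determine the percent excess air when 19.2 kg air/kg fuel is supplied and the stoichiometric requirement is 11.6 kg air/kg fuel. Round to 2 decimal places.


Excess air = actual - stoichiometric = 19.2 - 11.6 = 7.60 kg/kg fuel
Excess air % = (excess / stoich) * 100 = (7.60 / 11.6) * 100 = 65.52%


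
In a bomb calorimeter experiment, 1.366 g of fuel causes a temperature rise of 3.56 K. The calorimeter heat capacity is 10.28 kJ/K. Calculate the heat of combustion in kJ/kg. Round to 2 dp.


Hc = C_cal * delta_T / m_fuel
Q_released = 10.28 * 3.56 = 36.5968 kJ
m_fuel = 1.366 g = 1.366/1000 kg = 0.001366 kg
Hc = 36.5968 / 0.001366 = 26791.22 kJ/kg


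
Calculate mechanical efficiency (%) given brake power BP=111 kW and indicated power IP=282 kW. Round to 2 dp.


eta_mech = (BP / IP) * 100
Ratio = 111 / 282 = 0.3936
eta_mech = 0.3936 * 100 = 39.36%


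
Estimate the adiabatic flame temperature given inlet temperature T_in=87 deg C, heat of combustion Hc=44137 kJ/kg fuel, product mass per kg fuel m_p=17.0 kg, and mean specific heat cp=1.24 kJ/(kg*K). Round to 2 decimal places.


T_ad = T_in + Hc / (m_p * cp)
Denominator = 17.0 * 1.24 = 21.0800
Temperature rise = 44137 / 21.0800 = 2093.79 K
T_ad = 87 + 2093.79 = 2180.79 deg C


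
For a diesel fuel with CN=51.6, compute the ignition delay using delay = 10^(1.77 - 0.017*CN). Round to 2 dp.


delay = 10^(1.77 - 0.017*CN)
Exponent = 1.77 - 0.017*51.6 = 0.8928
delay = 10^0.8928 = 7.81 ms


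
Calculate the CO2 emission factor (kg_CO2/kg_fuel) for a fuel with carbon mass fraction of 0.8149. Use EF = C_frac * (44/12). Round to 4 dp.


EF = C_frac * (M_CO2 / M_C)
EF = 0.8149 * (44/12)
EF = 0.8149 * 3.666667 = 2.9880 kg_CO2/kg_fuel


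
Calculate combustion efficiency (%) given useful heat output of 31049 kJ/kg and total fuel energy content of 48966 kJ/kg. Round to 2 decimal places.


Efficiency = (Q_useful / Q_fuel) * 100
Efficiency = (31049 / 48966) * 100
Efficiency = 0.6341 * 100 = 63.41%


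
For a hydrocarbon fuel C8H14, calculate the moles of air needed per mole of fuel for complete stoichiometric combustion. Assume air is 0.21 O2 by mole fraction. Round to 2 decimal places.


Balanced combustion: C8H14 + 11.5 O2 -> 8 CO2 + 7 H2O
O2 needed = C + H/4 = 8 + 14/4 = 11.50 moles
Air moles = O2 / 0.21 = 11.50 / 0.21 = 54.76 moles air


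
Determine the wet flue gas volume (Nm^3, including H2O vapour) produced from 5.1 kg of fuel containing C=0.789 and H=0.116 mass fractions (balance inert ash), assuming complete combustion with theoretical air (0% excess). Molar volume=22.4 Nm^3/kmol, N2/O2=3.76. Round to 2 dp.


Per kg fuel: CO2 = (C/12 kmol)*22.4 = (0.789/12)*22.4 = 1.47280 Nm^3
Per kg fuel: H2O = (H/2 kmol)*22.4 = (0.116/2)*22.4 = 1.29920 Nm^3
O2 needed per kg fuel = C/12 + H/4 = 0.789/12 + 0.116/4 = 0.09475000 kmol
Per kg fuel: N2 = O2*3.76*22.4 = 0.09475000*3.76*22.4 = 7.98022 Nm^3
Total per kg = 1.47280 + 1.29920 + 7.98022 = 10.75222 Nm^3
Total = 10.75222 * 5.1 = 54.84 Nm^3


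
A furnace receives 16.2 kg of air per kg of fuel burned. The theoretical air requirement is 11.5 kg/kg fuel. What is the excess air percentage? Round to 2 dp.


Excess air = actual - stoichiometric = 16.2 - 11.5 = 4.70 kg/kg fuel
Excess air % = (excess / stoich) * 100 = (4.70 / 11.5) * 100 = 40.87%


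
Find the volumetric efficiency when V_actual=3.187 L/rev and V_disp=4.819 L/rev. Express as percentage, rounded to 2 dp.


eta_v = (V_actual / V_disp) * 100
Ratio = 3.187 / 4.819 = 0.6613
eta_v = 0.6613 * 100 = 66.13%


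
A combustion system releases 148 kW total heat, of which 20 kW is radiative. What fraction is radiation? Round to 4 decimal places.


f_rad = Q_rad / Q_total
f_rad = 20 / 148 = 0.1351


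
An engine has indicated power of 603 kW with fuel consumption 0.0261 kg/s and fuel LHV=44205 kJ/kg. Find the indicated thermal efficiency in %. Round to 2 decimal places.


eta_ith = (IP / (mf * LHV)) * 100
Denominator = 0.0261 * 44205 = 1153.7505 kW
eta_ith = (603 / 1153.7505) * 100 = 52.26%


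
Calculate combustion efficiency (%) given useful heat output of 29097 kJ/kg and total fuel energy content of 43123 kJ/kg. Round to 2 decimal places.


Efficiency = (Q_useful / Q_fuel) * 100
Efficiency = (29097 / 43123) * 100
Efficiency = 0.6747 * 100 = 67.47%


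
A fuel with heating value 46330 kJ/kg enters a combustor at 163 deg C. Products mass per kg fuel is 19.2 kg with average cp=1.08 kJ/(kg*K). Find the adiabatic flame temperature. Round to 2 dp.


T_ad = T_in + Hc / (m_p * cp)
Denominator = 19.2 * 1.08 = 20.7360
Temperature rise = 46330 / 20.7360 = 2234.28 K
T_ad = 163 + 2234.28 = 2397.28 deg C


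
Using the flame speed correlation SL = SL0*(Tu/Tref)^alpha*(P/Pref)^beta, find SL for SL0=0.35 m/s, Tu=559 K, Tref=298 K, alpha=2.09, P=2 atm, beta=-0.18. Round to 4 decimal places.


SL = SL0 * (Tu/Tref)^alpha * (P/Pref)^beta
T ratio = 559/298 = 1.87583893
(T ratio)^alpha = 1.87583893^2.09 = 3.723734
(P/Pref)^beta = 2^(-0.18) = 0.882703
SL = 0.35 * 3.723734 * 0.882703 = 1.1504 m/s


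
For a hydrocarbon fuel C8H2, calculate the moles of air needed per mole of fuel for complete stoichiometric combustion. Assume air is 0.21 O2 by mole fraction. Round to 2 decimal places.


Balanced combustion: C8H2 + 8.5 O2 -> 8 CO2 + 1 H2O
O2 needed = C + H/4 = 8 + 2/4 = 8.50 moles
Air moles = O2 / 0.21 = 8.50 / 0.21 = 40.48 moles air


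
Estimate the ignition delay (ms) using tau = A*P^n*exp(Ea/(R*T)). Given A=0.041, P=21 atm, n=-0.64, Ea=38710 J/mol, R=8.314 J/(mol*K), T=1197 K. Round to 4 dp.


tau = A * P^n * exp(Ea/(R*T))
P^n = 21^(-0.64) = 0.14248845
Ea/(R*T) = 38710/(8.314*1197) = 3.889726
exp(Ea/(R*T)) = 48.897483
tau = 0.041 * 0.14248845 * 48.897483 = 0.2857 ms


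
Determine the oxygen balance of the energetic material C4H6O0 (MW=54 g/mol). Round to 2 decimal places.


OB = -1600 * (2C + H/2 - O) / MW
Inner = 2*4 + 6/2 - 0 = 11.00
OB = -1600 * 11.00 / 54 = -325.93%


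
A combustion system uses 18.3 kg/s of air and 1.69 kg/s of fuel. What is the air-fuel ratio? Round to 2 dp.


AFR = m_air / m_fuel
AFR = 18.3 / 1.69 = 10.83


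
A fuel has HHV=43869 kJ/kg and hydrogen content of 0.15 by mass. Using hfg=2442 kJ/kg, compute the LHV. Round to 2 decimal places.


LHV = HHV - hfg * 9 * H
Water correction = 2442 * 9 * 0.15 = 3296.700 kJ/kg
LHV = 43869 - 3296.700 = 40572.30 kJ/kg


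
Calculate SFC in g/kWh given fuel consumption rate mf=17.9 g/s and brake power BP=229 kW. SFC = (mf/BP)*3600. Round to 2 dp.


SFC = (mf / BP) * 3600
Rate = 17.9 / 229 = 0.078166 g/(s*kW)
SFC = 0.078166 * 3600 = 281.40 g/kWh


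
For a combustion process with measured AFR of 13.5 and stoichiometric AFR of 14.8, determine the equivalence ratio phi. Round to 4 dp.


phi = AFR_stoich / AFR_actual
phi = 14.8 / 13.5 = 1.0963


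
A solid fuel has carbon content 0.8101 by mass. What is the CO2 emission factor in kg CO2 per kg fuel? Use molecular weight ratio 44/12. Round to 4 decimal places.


EF = C_frac * (M_CO2 / M_C)
EF = 0.8101 * (44/12)
EF = 0.8101 * 3.666667 = 2.9704 kg_CO2/kg_fuel


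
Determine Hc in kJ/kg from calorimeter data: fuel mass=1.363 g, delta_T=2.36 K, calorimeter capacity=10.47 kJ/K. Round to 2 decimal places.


Hc = C_cal * delta_T / m_fuel
Q_released = 10.47 * 2.36 = 24.7092 kJ
m_fuel = 1.363 g = 1.363/1000 kg = 0.001363 kg
Hc = 24.7092 / 0.001363 = 18128.54 kJ/kg


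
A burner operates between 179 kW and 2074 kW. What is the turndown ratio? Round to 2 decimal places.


TDR = Q_max / Q_min
TDR = 2074 / 179 = 11.59


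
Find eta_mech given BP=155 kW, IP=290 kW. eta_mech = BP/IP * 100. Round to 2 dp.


eta_mech = (BP / IP) * 100
Ratio = 155 / 290 = 0.5345
eta_mech = 0.5345 * 100 = 53.45%


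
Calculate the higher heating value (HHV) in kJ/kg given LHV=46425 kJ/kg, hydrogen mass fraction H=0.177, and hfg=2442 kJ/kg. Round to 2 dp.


HHV = LHV + hfg * 9 * H
Water addition = 2442 * 9 * 0.177 = 3890.106 kJ/kg
HHV = 46425 + 3890.106 = 50315.11 kJ/kg


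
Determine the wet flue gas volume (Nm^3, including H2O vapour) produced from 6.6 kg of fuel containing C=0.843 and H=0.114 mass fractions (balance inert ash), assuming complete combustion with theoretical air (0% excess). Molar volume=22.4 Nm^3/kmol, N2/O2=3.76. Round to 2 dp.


Per kg fuel: CO2 = (C/12 kmol)*22.4 = (0.843/12)*22.4 = 1.57360 Nm^3
Per kg fuel: H2O = (H/2 kmol)*22.4 = (0.114/2)*22.4 = 1.27680 Nm^3
O2 needed per kg fuel = C/12 + H/4 = 0.843/12 + 0.114/4 = 0.09875000 kmol
Per kg fuel: N2 = O2*3.76*22.4 = 0.09875000*3.76*22.4 = 8.31712 Nm^3
Total per kg = 1.57360 + 1.27680 + 8.31712 = 11.16752 Nm^3
Total = 11.16752 * 6.6 = 73.71 Nm^3


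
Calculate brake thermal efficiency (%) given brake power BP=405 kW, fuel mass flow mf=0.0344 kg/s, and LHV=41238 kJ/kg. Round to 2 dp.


eta_BTE = (BP / (mf * LHV)) * 100
Denominator = 0.0344 * 41238 = 1418.5872 kW
eta_BTE = (405 / 1418.5872) * 100 = 28.55%


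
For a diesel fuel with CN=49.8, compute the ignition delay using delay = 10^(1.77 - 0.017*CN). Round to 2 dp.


delay = 10^(1.77 - 0.017*CN)
Exponent = 1.77 - 0.017*49.8 = 0.9234
delay = 10^0.9234 = 8.38 ms


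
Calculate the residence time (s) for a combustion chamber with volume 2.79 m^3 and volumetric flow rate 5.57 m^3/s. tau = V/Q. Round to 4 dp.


tau = V / Q_flow
tau = 2.79 / 5.57 = 0.5009 s


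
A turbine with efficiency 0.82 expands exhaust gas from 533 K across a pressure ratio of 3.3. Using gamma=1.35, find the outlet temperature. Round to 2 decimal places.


T_out = T_in * (1 - eta * (1 - PR^(-(gamma-1)/gamma)))
Exponent = -(1.35-1)/1.35 = -0.25925926
PR^exp = 3.3^(-0.25925926) = 0.73378775
Factor = 1 - 0.82*(1 - 0.73378775) = 0.78170596
T_out = 533 * 0.78170596 = 416.65 K


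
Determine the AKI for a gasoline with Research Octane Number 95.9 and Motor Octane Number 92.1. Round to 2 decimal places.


AKI = (RON + MON) / 2
AKI = (95.9 + 92.1) / 2
AKI = 188.0 / 2 = 94.00


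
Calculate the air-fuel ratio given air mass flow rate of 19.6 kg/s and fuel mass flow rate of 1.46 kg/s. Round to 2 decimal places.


AFR = m_air / m_fuel
AFR = 19.6 / 1.46 = 13.42


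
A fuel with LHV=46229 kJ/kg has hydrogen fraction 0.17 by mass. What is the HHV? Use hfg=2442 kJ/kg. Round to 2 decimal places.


HHV = LHV + hfg * 9 * H
Water addition = 2442 * 9 * 0.17 = 3736.260 kJ/kg
HHV = 46229 + 3736.260 = 49965.26 kJ/kg


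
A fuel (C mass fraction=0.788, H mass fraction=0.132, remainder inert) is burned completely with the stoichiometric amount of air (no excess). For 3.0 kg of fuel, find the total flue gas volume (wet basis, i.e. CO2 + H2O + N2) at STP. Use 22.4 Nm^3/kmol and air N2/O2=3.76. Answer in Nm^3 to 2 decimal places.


Per kg fuel: CO2 = (C/12 kmol)*22.4 = (0.788/12)*22.4 = 1.47093 Nm^3
Per kg fuel: H2O = (H/2 kmol)*22.4 = (0.132/2)*22.4 = 1.47840 Nm^3
O2 needed per kg fuel = C/12 + H/4 = 0.788/12 + 0.132/4 = 0.09866667 kmol
Per kg fuel: N2 = O2*3.76*22.4 = 0.09866667*3.76*22.4 = 8.31010 Nm^3
Total per kg = 1.47093 + 1.47840 + 8.31010 = 11.25943 Nm^3
Total = 11.25943 * 3.0 = 33.78 Nm^3
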